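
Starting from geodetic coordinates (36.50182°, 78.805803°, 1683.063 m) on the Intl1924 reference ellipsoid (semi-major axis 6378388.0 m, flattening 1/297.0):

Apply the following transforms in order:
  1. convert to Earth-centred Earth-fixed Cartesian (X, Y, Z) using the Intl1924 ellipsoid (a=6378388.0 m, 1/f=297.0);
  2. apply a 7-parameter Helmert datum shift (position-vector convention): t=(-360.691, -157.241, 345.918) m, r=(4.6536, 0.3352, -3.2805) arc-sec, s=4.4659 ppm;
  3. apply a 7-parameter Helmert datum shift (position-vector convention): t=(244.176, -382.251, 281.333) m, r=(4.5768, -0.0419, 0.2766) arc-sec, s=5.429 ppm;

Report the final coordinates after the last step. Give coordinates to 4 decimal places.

start: φ=36.501820°, λ=78.805803°, h=1683.063 m
→ ECEF (a=6378388.000, f=1/297.0): X=996815.7461, Y=5036964.8005, Z=3774158.0107
→ Helmert 7p (PV): X=996545.7500, Y=5036729.0501, Z=3774632.8047
→ Helmert 7p (PV): X=996787.8152, Y=5036291.7243, Z=3775046.5930

X=996787.8152 m, Y=5036291.7243 m, Z=3775046.5930 m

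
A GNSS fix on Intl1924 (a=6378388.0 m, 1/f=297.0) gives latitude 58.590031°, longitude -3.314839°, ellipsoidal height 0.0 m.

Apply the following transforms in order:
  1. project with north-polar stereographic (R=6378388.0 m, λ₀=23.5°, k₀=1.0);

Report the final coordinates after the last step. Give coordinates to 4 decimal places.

E=-1618111.3371 m, N=-3201255.5869 m

start: φ=58.590031°, λ=-3.314839°, h=0.000 m
→ stereo (R=6378388.0, λ₀=23.5°): E=-1618111.3371, N=-3201255.5869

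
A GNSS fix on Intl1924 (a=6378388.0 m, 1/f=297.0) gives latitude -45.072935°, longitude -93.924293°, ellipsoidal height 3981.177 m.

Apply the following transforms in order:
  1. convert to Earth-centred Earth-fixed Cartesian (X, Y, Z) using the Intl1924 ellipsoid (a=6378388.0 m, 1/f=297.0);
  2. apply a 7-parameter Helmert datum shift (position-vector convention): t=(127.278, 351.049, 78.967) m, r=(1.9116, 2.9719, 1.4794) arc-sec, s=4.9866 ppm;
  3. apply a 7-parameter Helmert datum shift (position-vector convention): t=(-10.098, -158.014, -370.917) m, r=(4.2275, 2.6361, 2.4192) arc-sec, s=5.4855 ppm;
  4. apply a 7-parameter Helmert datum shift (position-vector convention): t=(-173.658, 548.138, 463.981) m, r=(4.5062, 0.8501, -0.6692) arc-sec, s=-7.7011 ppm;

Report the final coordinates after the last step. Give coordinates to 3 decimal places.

start: φ=-45.072935°, λ=-93.924293°, h=3981.177 m
→ ECEF (a=6378388.000, f=1/297.0): X=-308990.4866, Y=-4504291.2020, Z=-4495975.6873
→ Helmert 7p (PV): X=-308897.2221, Y=-4503923.1628, Z=-4495956.4326
→ Helmert 7p (PV): X=-308913.6489, Y=-4504017.3586, Z=-4496440.3750
→ Helmert 7p (PV): X=-309118.0720, Y=-4503335.3010, Z=-4496038.8904

X=-309118.072 m, Y=-4503335.301 m, Z=-4496038.890 m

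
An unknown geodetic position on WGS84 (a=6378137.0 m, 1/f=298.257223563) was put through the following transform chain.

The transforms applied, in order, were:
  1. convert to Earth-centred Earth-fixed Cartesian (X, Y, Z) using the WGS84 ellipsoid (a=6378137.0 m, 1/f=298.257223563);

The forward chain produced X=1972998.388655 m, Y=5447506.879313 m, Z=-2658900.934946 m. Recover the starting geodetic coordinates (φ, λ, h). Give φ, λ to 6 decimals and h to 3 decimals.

start: X=1972998.3887, Y=5447506.8793, Z=-2658900.9349 m
→ geod (Bowring, a=6378137.000): φ=-24.79764200°, λ=70.09043700°, h=377.8560 m

φ=-24.797642°, λ=70.090437°, h=377.856 m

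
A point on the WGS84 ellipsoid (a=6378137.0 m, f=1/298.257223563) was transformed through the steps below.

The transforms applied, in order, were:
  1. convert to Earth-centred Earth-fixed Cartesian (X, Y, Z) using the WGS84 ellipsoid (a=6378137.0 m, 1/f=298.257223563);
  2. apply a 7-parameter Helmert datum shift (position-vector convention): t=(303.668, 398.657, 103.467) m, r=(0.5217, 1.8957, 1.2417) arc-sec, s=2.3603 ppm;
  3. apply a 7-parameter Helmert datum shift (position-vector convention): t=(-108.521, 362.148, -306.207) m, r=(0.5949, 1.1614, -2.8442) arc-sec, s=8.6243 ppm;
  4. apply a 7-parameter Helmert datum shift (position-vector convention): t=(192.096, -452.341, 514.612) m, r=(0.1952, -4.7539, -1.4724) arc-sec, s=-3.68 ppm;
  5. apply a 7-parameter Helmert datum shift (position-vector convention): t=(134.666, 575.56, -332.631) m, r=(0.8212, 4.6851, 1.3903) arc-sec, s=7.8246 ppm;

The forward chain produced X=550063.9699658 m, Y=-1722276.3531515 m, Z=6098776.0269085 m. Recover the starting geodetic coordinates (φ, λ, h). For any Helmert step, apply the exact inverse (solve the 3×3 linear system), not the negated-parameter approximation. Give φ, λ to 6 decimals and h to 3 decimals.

start: X=550063.9700, Y=-1722276.3532, Z=6098776.0269 m
→ Helmert⁻¹: X=549774.8541, Y=-1722817.8561, Z=6099080.2818
→ Helmert⁻¹: X=549737.6327, Y=-1722362.1578, Z=6098577.0725
→ Helmert⁻¹: X=549830.8257, Y=-1722684.2769, Z=6098838.7457
→ Helmert⁻¹: X=549459.4368, Y=-1723066.7493, Z=6098730.2919
→ geod (Bowring, a=6378137.000): φ=73.58705500°, λ=-72.31331900°, h=2767.2370 m

φ=73.587055°, λ=-72.313319°, h=2767.237 m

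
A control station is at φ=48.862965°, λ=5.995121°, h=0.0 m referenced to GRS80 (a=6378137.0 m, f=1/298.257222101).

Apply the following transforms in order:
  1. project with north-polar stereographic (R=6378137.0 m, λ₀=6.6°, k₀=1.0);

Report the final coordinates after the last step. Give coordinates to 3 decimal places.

start: φ=48.862965°, λ=5.995121°, h=0.000 m
→ stereo (R=6378137.0, λ₀=6.6°): E=-50533.6184, N=-4786503.5667

E=-50533.618 m, N=-4786503.567 m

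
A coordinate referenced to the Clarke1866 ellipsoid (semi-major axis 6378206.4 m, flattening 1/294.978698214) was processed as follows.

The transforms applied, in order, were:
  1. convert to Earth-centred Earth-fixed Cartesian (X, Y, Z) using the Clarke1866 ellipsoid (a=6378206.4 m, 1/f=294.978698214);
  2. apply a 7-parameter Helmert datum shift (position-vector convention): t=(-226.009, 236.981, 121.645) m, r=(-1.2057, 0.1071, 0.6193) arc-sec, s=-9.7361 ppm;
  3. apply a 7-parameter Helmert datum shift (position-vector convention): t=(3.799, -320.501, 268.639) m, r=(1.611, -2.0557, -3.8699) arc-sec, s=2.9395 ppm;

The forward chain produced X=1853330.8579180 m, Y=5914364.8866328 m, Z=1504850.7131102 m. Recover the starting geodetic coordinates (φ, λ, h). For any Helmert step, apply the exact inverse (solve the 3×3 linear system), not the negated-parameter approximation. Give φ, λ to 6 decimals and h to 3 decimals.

start: X=1853330.8579, Y=5914364.8866, Z=1504850.7131 m
→ Helmert⁻¹: X=1853225.6348, Y=5914714.5221, Z=1504512.9856
→ Helmert⁻¹: X=1853486.6663, Y=5914520.7665, Z=1504441.5228
→ geod (Bowring, a=6378206.400): φ=13.73269800°, λ=72.60010400°, h=1114.4500 m

φ=13.732698°, λ=72.600104°, h=1114.450 m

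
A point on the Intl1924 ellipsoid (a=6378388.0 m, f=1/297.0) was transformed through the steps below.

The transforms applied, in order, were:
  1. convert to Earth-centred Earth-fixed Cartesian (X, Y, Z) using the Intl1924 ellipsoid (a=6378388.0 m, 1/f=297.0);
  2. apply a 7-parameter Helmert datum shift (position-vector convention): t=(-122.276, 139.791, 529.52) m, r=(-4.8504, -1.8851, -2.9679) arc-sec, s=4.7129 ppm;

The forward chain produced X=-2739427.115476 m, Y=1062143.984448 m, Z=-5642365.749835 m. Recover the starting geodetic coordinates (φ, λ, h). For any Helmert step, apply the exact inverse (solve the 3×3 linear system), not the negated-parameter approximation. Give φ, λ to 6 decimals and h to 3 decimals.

start: X=-2739427.1155, Y=1062143.9844, Z=-5642365.7498 m
→ Helmert⁻¹: X=-2739358.7827, Y=1062092.4655, Z=-5642818.6644
→ geod (Bowring, a=6378388.000): φ=-62.65334000°, λ=158.80790500°, h=406.8420 m

φ=-62.653340°, λ=158.807905°, h=406.842 m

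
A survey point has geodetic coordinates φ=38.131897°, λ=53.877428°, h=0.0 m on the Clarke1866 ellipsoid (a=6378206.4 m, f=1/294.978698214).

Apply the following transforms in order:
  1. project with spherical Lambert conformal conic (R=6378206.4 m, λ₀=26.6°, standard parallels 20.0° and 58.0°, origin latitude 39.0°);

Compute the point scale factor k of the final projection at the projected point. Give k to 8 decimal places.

0.94549320

start: φ=38.131897°, λ=53.877428°, h=0.000 m
→ into lcc (λ₀=26.6°): φ=38.13189700°, λ−λ₀=27.27742800°
scale k = 0.94549320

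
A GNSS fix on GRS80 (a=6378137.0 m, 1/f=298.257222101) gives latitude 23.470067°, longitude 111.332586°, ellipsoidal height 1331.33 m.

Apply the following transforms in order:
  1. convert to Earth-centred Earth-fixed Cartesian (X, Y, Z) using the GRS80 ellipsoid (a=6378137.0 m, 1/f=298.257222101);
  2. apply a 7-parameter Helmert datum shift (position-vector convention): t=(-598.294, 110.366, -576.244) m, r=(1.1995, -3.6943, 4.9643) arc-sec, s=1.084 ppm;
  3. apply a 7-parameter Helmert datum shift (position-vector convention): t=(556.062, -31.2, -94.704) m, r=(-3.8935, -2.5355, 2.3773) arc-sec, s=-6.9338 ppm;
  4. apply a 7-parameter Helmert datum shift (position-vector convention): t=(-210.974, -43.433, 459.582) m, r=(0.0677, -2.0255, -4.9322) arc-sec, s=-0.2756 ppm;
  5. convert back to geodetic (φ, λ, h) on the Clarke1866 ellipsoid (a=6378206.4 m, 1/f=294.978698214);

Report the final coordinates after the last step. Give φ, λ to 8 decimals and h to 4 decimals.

φ=23.46791154°, λ=111.33624274°, h=1290.9276 m

start: φ=23.470067°, λ=111.332586°, h=1331.330 m
→ ECEF (a=6378137.000, f=1/298.257222101): X=-2129862.5978, Y=5453648.3807, Z=2525085.8259
→ Helmert 7p (PV): X=-2130639.6825, Y=5453698.7135, Z=2524505.8870
→ Helmert 7p (PV): X=-2130162.7353, Y=5453652.7950, Z=2524264.5435
→ Helmert 7p (PV): X=-2130267.5026, Y=5453657.9668, Z=2524704.3018
→ geod (Bowring, a=6378206.400): φ=23.46791154°, λ=111.33624274°, h=1290.9276 m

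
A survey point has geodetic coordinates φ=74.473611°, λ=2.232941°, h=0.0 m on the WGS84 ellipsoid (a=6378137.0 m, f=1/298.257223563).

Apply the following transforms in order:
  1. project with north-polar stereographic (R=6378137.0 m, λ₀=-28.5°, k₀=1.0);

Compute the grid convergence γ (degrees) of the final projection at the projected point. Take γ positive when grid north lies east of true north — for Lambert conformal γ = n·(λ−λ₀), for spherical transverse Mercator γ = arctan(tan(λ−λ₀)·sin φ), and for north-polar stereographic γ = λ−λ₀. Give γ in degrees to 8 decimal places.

start: φ=74.473611°, λ=2.232941°, h=0.000 m
→ into stereo (λ₀=-28.5°): φ=74.47361100°, λ−λ₀=30.73294100°
convergence γ = 30.73294100°

30.73294100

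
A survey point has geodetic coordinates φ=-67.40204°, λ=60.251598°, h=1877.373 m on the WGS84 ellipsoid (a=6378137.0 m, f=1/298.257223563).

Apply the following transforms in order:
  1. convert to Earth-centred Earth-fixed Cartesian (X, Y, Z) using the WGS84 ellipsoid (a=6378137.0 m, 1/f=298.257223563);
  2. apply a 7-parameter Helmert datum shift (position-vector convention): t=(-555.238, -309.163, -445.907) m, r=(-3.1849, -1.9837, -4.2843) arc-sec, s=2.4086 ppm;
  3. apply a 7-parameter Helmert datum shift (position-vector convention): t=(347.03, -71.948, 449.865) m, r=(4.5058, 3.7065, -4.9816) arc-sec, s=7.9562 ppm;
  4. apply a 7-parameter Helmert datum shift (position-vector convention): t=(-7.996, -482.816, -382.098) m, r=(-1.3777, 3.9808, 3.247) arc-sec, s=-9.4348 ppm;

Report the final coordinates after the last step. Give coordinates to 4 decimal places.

X=1219634.3688 m, Y=2133707.8288 m, Z=-5867938.9019 m

start: φ=-67.402040°, λ=60.251598°, h=1877.373 m
→ ECEF (a=6378137.000, f=1/298.257223563): X=1219949.4120, Y=2134606.9654, Z=-5867520.9850
→ Helmert 7p (PV): X=1219497.8797, Y=2134187.0048, Z=-5868002.2521
→ Helmert 7p (PV): X=1219800.7098, Y=2134230.7698, Z=-5867574.3671
→ Helmert 7p (PV): X=1219634.3688, Y=2133707.8288, Z=-5867938.9019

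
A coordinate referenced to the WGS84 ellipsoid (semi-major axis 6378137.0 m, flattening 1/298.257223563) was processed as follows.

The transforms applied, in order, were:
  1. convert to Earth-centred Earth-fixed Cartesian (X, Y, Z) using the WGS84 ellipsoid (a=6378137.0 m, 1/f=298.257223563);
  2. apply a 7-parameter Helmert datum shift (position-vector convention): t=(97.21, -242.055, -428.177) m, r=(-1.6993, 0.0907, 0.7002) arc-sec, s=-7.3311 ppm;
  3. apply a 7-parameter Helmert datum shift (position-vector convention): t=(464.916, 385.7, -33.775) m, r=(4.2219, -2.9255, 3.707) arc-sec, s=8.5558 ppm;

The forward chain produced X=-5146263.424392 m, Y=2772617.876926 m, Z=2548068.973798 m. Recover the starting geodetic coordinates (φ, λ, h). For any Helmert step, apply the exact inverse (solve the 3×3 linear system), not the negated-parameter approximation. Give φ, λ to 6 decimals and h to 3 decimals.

φ=23.695910°, λ=151.688039°, h=2700.920 m

start: X=-5146263.4244, Y=2772617.8769, Z=2548068.9738 m
→ Helmert⁻¹: X=-5146598.3413, Y=2772353.1087, Z=2548097.1978
→ Helmert⁻¹: X=-5146724.9911, Y=2772611.9652, Z=2548564.6373
→ geod (Bowring, a=6378137.000): φ=23.69591000°, λ=151.68803900°, h=2700.9200 m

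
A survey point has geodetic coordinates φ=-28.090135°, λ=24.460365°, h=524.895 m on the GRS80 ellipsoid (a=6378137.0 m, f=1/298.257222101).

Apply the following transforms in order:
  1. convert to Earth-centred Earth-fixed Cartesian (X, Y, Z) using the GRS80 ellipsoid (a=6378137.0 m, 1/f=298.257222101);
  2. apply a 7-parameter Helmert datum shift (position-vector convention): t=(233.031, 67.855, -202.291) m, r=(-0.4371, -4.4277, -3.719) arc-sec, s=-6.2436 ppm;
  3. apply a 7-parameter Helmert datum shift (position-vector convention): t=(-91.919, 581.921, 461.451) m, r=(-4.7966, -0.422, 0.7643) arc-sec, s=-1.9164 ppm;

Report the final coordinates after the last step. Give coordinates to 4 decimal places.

X=5126251.8421 m, Y=2332275.5531 m, Z=-2985223.4224 m

start: φ=-28.090135°, λ=24.460365°, h=524.895 m
→ ECEF (a=6378137.000, f=1/298.257222101): X=5126048.9604, Y=2331793.9889, Z=-2985568.3034
→ Helmert 7p (PV): X=5126356.1170, Y=2331748.5351, Z=-2985646.8595
→ Helmert 7p (PV): X=5126251.8421, Y=2332275.5531, Z=-2985223.4224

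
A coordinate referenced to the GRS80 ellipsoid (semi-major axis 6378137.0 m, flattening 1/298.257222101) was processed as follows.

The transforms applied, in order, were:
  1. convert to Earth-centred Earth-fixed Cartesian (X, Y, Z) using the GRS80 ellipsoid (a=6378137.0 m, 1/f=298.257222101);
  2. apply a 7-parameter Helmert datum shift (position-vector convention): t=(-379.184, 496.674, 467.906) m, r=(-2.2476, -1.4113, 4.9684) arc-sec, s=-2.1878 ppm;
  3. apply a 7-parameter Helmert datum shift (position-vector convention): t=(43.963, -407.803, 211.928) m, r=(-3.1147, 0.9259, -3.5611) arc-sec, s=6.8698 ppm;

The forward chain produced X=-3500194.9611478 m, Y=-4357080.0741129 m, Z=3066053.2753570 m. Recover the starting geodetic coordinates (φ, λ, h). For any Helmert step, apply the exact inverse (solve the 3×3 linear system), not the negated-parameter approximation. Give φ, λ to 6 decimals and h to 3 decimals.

φ=28.905855°, λ=-128.772704°, h=999.802 m

start: X=-3500194.9611, Y=-4357080.0741, Z=3066053.2754 m
→ Helmert⁻¹: X=-3500153.4222, Y=-4356749.0651, Z=3065738.7849
→ Helmert⁻¹: X=-3499865.8761, Y=-4357204.3700, Z=3065254.0528
→ geod (Bowring, a=6378137.000): φ=28.90585500°, λ=-128.77270400°, h=999.8020 m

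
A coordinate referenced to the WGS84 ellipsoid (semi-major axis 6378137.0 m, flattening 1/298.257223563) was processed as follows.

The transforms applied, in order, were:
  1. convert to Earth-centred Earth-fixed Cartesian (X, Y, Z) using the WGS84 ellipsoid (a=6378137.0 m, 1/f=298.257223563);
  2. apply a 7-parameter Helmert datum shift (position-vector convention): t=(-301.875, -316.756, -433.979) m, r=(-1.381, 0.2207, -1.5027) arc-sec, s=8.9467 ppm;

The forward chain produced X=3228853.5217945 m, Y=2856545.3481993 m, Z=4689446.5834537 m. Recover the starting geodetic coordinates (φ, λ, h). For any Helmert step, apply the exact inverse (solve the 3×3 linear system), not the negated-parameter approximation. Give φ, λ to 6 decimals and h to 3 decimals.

start: X=3228853.5218, Y=2856545.3482, Z=4689446.5835 m
→ Helmert⁻¹: X=3229100.6759, Y=2856828.6700, Z=4689861.1862
→ geod (Bowring, a=6378137.000): φ=47.59887300°, λ=41.49961900°, h=3986.4640 m

φ=47.598873°, λ=41.499619°, h=3986.464 m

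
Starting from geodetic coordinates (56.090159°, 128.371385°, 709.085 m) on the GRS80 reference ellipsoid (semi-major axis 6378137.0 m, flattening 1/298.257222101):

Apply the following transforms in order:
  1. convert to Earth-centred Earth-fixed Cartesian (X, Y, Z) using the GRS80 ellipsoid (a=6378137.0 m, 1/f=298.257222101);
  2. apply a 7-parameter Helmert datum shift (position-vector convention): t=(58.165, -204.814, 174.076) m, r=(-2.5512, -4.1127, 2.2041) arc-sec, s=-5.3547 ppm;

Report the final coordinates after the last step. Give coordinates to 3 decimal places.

start: φ=56.090159°, λ=128.371385°, h=709.085 m
→ ECEF (a=6378137.000, f=1/298.257222101): X=-2214182.6991, Y=2796471.2389, Z=5270637.6485
→ Helmert 7p (PV): X=-2214247.6504, Y=2796292.9804, Z=5270704.7654

X=-2214247.650 m, Y=2796292.980 m, Z=5270704.765 m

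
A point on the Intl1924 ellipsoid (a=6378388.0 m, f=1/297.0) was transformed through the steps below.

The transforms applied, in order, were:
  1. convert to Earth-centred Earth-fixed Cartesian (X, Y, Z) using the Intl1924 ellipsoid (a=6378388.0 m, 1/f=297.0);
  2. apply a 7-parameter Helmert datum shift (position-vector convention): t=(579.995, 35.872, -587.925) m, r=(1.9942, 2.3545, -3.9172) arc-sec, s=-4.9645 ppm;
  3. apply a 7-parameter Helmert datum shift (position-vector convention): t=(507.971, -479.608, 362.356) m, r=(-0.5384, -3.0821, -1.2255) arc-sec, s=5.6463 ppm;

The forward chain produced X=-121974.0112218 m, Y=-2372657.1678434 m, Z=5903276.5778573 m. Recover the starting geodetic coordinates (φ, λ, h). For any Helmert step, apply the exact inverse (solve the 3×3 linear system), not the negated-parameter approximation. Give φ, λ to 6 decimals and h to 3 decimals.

start: X=-121974.0112, Y=-2372657.1678, Z=5903276.5779 m
→ Helmert⁻¹: X=-122378.9932, Y=-2372180.3009, Z=5902876.5291
→ Helmert⁻¹: X=-122981.9367, Y=-2372173.2093, Z=5903515.2927
→ geod (Bowring, a=6378388.000): φ=68.21538400°, λ=-92.96776100°, h=3584.3250 m

φ=68.215384°, λ=-92.967761°, h=3584.325 m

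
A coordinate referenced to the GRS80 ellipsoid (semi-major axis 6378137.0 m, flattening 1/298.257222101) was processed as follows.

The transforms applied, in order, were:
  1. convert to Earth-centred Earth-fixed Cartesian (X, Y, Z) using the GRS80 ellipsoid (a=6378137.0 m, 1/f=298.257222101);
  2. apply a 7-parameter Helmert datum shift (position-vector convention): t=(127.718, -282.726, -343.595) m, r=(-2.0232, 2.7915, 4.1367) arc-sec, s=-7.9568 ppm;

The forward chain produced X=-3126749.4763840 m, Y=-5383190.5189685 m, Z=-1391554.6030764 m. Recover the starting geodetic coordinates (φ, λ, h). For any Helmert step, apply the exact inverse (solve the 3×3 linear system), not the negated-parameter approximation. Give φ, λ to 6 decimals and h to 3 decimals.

start: X=-3126749.4764, Y=-5383190.5190, Z=-1391554.6031 m
→ Helmert⁻¹: X=-3126991.2001, Y=-5382874.2642, Z=-1391317.1964
→ geod (Bowring, a=6378137.000): φ=-12.68052500°, λ=-120.15293700°, h=1691.7940 m

φ=-12.680525°, λ=-120.152937°, h=1691.794 m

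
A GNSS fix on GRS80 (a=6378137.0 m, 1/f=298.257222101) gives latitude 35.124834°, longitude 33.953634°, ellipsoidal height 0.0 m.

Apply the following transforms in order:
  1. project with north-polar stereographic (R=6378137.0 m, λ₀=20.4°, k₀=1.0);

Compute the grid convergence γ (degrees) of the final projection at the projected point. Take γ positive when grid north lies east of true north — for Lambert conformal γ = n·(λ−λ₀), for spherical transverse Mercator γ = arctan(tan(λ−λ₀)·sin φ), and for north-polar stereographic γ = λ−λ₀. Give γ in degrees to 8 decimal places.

start: φ=35.124834°, λ=33.953634°, h=0.000 m
→ into stereo (λ₀=20.4°): φ=35.12483400°, λ−λ₀=13.55363400°
convergence γ = 13.55363400°

13.55363400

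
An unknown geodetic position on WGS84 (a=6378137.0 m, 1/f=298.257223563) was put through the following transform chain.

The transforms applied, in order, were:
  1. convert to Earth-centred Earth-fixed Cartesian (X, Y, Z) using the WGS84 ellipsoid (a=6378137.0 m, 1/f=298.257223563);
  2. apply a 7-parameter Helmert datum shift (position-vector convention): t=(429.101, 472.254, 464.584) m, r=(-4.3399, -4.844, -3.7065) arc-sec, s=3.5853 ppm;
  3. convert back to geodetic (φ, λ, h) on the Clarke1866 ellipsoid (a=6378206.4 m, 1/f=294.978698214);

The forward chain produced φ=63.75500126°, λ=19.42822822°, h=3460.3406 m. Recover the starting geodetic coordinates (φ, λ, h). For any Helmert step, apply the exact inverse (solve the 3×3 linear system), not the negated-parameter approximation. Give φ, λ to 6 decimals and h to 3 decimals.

start: φ=63.755001°, λ=19.428228°, h=3460.341 m
→ ECEF (a=6378206.400, f=1/294.978698214): X=2668620.7391, Y=941247.7807, Z=5700600.6752
→ Helmert⁻¹: X=2668299.0305, Y=940700.1701, Z=5700072.7840
→ geod (Bowring, a=6378137.000): φ=63.75511700°, λ=19.41993700°, h=2650.3080 m

φ=63.755117°, λ=19.419937°, h=2650.308 m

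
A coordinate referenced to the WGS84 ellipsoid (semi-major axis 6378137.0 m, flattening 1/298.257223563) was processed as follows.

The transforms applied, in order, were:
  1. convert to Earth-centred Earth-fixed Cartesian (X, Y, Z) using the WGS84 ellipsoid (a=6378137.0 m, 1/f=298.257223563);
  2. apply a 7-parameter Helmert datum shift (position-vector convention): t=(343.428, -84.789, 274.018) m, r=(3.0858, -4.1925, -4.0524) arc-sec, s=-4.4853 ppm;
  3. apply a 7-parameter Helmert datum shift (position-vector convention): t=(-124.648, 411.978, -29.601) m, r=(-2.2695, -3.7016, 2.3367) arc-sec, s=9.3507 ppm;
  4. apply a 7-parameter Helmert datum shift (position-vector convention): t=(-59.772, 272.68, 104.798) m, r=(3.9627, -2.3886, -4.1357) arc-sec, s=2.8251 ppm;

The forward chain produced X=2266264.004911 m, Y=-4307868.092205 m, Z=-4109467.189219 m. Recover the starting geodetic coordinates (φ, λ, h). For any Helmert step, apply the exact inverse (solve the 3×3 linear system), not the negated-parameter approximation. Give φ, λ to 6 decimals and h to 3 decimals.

φ=-40.362271°, λ=-62.258214°, h=1666.904 m

start: X=2266264.0049, Y=-4307868.0922, Z=-4109467.1892 m
→ Helmert⁻¹: X=2266356.1658, Y=-4308162.1105, Z=-4109503.8551
→ Helmert⁻¹: X=2266337.0622, Y=-4308514.2587, Z=-4109523.9053
→ Helmert⁻¹: X=2266004.9096, Y=-4308465.7593, Z=-4109797.9592
→ geod (Bowring, a=6378137.000): φ=-40.36227100°, λ=-62.25821400°, h=1666.9040 m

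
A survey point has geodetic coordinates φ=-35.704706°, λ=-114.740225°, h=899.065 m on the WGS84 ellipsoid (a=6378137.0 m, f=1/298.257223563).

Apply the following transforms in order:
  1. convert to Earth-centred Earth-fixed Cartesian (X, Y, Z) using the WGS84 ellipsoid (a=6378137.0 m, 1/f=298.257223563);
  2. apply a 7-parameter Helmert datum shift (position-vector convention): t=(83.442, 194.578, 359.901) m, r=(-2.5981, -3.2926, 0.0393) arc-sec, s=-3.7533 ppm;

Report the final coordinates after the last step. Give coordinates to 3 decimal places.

start: φ=-35.704706°, λ=-114.740225°, h=899.065 m
→ ECEF (a=6378137.000, f=1/298.257223563): X=-2170332.0100, Y=-4709927.3505, Z=-3702159.6519
→ Helmert 7p (PV): X=-2170180.4275, Y=-4709762.1403, Z=-3701761.1747

X=-2170180.427 m, Y=-4709762.140 m, Z=-3701761.175 m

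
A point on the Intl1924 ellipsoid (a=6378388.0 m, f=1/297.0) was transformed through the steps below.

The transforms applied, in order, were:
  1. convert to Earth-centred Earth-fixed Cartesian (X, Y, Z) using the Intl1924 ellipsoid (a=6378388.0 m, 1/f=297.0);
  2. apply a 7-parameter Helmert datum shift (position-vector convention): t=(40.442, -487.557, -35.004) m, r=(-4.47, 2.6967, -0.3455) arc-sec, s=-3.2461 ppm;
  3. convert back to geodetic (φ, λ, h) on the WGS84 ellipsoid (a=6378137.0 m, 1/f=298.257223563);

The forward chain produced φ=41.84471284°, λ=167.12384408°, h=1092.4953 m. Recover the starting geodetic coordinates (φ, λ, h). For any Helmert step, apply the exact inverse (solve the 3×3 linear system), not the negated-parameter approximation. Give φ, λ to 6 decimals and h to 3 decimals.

φ=41.844421°, λ=167.119552°, h=1036.267 m

start: φ=41.844713°, λ=167.123844°, h=1092.495 m
→ ECEF (a=6378137.000, f=1/298.257223563): X=-4639658.4259, Y=1060591.7152, Z=4233499.2536
→ Helmert⁻¹: X=-4639771.0549, Y=1060983.1997, Z=4233510.3326
→ geod (Bowring, a=6378388.000): φ=41.84442100°, λ=167.11955200°, h=1036.2670 m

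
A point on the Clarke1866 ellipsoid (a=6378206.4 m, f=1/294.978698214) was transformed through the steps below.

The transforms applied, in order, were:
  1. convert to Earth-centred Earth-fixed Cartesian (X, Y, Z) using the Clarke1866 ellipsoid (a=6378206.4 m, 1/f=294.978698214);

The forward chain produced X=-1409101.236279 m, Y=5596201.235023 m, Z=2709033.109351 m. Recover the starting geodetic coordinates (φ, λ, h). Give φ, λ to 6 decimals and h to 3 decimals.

φ=25.296840°, λ=104.133054°, h=814.001 m

start: X=-1409101.2363, Y=5596201.2350, Z=2709033.1094 m
→ geod (Bowring, a=6378206.400): φ=25.29684000°, λ=104.13305400°, h=814.0010 m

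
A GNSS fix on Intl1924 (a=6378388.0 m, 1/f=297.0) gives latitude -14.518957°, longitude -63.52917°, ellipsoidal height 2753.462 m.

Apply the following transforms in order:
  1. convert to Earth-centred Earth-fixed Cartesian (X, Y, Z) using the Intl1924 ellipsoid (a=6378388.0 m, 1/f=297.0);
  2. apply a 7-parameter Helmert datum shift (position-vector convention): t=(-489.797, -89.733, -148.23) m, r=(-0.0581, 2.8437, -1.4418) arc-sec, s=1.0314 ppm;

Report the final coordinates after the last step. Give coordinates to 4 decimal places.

start: φ=-14.518957°, λ=-63.529170°, h=2753.462 m
→ ECEF (a=6378388.000, f=1/297.0): X=2754090.4164, Y=-5530900.6696, Z=-1589339.8442
→ Helmert 7p (PV): X=2753542.8870, Y=-5531015.8060, Z=-1589526.1253

X=2753542.8870 m, Y=-5531015.8060 m, Z=-1589526.1253 m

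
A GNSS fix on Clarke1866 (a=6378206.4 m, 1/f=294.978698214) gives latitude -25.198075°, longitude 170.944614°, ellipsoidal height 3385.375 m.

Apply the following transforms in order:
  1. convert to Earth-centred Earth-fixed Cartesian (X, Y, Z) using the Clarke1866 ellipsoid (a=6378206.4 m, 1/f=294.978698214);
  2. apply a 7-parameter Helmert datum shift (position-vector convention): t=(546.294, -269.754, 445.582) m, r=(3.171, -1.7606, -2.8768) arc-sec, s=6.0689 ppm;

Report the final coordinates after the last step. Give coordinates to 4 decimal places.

start: φ=-25.198075°, λ=170.944614°, h=3385.375 m
→ ECEF (a=6378206.400, f=1/294.978698214): X=-5705860.2226, Y=909374.3824, Z=-2700231.3180
→ Helmert 7p (PV): X=-5705312.8254, Y=909231.2402, Z=-2699836.8466

X=-5705312.8254 m, Y=909231.2402 m, Z=-2699836.8466 m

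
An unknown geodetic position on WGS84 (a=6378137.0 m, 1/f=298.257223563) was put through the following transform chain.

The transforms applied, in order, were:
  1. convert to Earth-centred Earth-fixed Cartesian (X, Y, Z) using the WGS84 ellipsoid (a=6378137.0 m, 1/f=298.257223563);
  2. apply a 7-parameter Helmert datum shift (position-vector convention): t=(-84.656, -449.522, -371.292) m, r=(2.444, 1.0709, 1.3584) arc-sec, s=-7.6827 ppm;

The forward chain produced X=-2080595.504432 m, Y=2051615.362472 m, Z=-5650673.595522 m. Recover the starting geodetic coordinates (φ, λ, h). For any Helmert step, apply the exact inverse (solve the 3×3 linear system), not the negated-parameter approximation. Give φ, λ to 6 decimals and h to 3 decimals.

φ=-62.810167°, λ=135.394534°, h=44.766 m

start: X=-2080595.5044, Y=2051615.3625, Z=-5650673.5955 m
→ Helmert⁻¹: X=-2080483.9824, Y=2052027.4010, Z=-5650380.8292
→ geod (Bowring, a=6378137.000): φ=-62.81016700°, λ=135.39453400°, h=44.7660 m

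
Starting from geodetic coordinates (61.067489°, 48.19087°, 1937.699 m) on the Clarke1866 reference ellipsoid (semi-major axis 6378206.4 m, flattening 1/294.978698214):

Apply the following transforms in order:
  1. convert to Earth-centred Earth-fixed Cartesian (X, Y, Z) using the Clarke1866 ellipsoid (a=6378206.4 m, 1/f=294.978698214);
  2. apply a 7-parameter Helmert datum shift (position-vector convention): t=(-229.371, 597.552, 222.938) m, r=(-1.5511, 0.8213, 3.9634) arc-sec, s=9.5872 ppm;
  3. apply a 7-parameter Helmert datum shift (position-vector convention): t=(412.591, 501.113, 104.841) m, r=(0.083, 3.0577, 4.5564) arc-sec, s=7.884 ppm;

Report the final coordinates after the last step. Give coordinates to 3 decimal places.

X=2063254.277 m, Y=2307892.642 m, Z=5560853.946 m

start: φ=61.067489°, λ=48.190870°, h=1937.699 m
→ ECEF (a=6378206.400, f=1/294.978698214): X=2063025.7329, Y=2306628.8854, Z=5560484.2278
→ Helmert 7p (PV): X=2062793.9588, Y=2307330.0081, Z=5560734.9148
→ Helmert 7p (PV): X=2063254.2772, Y=2307892.6420, Z=5560853.9457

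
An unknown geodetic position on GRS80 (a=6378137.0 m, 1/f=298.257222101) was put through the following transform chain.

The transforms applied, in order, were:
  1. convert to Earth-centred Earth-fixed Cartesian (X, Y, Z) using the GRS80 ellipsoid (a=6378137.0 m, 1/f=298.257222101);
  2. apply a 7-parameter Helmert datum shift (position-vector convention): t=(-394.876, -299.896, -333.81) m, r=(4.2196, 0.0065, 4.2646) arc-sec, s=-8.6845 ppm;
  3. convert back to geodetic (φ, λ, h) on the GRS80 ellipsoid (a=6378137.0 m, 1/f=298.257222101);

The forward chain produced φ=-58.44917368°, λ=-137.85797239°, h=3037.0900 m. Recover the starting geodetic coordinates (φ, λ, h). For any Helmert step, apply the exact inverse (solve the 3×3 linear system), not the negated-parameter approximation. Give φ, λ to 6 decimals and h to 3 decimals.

φ=-58.450600°, λ=-137.857020°, h=2549.150 m

start: φ=-58.449174°, λ=-137.857972°, h=3037.090 m
→ ECEF (a=6378137.000, f=1/298.257222101): X=-2481836.6279, Y=-2245820.4542, Z=-5414670.9726
→ Helmert⁻¹: X=-2481509.5601, Y=-2245599.5156, Z=-5414338.3234
→ geod (Bowring, a=6378137.000): φ=-58.45060000°, λ=-137.85702000°, h=2549.1500 m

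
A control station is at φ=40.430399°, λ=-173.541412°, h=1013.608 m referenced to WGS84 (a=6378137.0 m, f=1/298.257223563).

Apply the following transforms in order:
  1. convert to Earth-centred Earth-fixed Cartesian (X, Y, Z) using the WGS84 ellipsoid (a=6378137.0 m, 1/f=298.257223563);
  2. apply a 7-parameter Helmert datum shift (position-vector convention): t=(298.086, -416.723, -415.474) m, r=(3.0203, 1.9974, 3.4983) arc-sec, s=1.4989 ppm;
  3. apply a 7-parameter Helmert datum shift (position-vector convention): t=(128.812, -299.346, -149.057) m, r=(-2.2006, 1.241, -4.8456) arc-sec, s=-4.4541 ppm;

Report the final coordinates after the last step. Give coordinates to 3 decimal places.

X=-4831259.254 m, Y=-547671.612 m, Z=4114634.207 m

start: φ=40.430399°, λ=-173.541412°, h=1013.608 m
→ ECEF (a=6378137.000, f=1/298.257223563): X=-4831761.4494, Y=-546972.3562, Z=4115137.2074
→ Helmert 7p (PV): X=-4831421.4792, Y=-547532.1043, Z=4114766.6816
→ Helmert 7p (PV): X=-4831259.2537, Y=-547671.6122, Z=4114634.2068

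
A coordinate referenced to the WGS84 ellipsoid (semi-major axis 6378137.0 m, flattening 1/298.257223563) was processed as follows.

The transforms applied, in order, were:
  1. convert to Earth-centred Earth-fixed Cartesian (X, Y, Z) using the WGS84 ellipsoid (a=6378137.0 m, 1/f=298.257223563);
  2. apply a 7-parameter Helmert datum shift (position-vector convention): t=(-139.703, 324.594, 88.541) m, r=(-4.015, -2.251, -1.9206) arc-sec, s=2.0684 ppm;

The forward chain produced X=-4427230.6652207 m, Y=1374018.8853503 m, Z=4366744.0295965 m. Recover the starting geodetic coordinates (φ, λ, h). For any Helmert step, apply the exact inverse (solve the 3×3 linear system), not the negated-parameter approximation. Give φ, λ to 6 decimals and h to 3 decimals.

φ=43.483569°, λ=162.762624°, h=122.225 m

start: X=-4427230.6652, Y=1374018.8854, Z=4366744.0296 m
→ Helmert⁻¹: X=-4427046.9403, Y=1373565.2289, Z=4366721.5065
→ geod (Bowring, a=6378137.000): φ=43.48356900°, λ=162.76262400°, h=122.2250 m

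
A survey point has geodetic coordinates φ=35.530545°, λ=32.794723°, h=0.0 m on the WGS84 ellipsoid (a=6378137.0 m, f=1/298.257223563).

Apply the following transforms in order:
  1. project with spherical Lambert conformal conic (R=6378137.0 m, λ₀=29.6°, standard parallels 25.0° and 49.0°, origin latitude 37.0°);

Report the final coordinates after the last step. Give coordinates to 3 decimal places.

E=283158.915 m, N=-155238.776 m

start: φ=35.530545°, λ=32.794723°, h=0.000 m
→ lcc (R=6378137.0, λ₀=29.6°): E=283158.9147, N=-155238.7760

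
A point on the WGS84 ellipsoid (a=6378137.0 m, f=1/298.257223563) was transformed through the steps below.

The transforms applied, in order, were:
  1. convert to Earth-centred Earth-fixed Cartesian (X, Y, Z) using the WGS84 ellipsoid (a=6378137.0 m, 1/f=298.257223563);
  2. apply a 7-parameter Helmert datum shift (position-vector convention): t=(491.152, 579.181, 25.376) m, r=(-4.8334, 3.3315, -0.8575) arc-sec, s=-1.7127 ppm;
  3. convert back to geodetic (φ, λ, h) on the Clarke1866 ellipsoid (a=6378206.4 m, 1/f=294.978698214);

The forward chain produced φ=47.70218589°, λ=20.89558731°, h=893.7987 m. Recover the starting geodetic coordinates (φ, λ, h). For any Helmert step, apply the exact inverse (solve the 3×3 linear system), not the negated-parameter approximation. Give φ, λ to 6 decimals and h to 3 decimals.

start: φ=47.702186°, λ=20.895587°, h=893.799 m
→ ECEF (a=6378206.400, f=1/294.978698214): X=4018135.3406, Y=1534022.1076, Z=4695112.2899
→ Helmert⁻¹: X=4017568.8603, Y=1533352.2327, Z=4695195.7763
→ geod (Bowring, a=6378137.000): φ=47.70567000°, λ=20.88994100°, h=378.0640 m

φ=47.705670°, λ=20.889941°, h=378.064 m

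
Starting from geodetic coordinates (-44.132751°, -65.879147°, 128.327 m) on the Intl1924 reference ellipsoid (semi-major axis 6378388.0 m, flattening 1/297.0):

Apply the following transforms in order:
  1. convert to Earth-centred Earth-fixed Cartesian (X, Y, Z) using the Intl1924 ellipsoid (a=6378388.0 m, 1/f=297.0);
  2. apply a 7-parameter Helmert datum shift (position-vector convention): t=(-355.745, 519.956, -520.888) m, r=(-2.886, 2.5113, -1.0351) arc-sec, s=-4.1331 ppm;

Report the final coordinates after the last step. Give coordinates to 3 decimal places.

X=1873493.198 m, Y=-4184673.122 m, Z=-4419324.988 m

start: φ=-44.132751°, λ=-65.879147°, h=128.327 m
→ ECEF (a=6378388.000, f=1/297.0): X=1873931.4903, Y=-4185139.1440, Z=-4418858.1053
→ Helmert 7p (PV): X=1873493.1980, Y=-4184673.1215, Z=-4419324.9879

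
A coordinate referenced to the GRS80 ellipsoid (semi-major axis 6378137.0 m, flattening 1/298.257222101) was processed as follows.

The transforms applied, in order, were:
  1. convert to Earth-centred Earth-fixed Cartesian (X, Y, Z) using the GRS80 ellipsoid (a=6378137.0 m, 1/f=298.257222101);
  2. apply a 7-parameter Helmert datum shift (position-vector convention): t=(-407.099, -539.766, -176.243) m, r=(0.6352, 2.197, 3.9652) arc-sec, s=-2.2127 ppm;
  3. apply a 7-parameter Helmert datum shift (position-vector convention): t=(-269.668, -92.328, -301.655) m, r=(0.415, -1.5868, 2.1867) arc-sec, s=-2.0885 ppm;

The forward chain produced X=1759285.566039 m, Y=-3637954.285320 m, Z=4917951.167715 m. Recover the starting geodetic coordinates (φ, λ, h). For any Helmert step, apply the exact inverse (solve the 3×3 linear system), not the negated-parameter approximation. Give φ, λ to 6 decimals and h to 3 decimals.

start: X=1759285.5660, Y=-3637954.2853, Z=4917951.1677 m
→ Helmert⁻¹: X=1759558.1785, Y=-3637878.3134, Z=4918256.8775
→ Helmert⁻¹: X=1759846.8592, Y=-3637365.2801, Z=4918473.9497
→ geod (Bowring, a=6378137.000): φ=50.78412800°, λ=-64.18116000°, h=100.0870 m

φ=50.784128°, λ=-64.181160°, h=100.087 m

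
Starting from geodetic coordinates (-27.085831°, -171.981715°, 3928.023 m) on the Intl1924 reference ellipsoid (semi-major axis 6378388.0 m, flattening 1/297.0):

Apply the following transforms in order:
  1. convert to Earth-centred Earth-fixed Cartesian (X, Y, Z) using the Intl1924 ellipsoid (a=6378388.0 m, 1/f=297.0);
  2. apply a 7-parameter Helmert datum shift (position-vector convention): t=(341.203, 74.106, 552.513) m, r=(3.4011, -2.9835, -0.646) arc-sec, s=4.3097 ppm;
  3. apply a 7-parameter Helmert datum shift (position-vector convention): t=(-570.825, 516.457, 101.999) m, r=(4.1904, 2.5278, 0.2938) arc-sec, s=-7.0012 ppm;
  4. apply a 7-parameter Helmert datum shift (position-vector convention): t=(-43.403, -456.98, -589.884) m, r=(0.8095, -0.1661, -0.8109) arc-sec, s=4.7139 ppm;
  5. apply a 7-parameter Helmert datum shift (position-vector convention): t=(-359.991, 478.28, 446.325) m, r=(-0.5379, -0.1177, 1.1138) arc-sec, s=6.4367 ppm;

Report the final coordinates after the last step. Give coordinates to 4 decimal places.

start: φ=-27.085831°, λ=-171.981715°, h=3928.023 m
→ ECEF (a=6378388.000, f=1/297.0): X=-5630708.3252, Y=-793176.9705, Z=-2888514.5846
→ Helmert 7p (PV): X=-5630352.0922, Y=-793041.0190, Z=-2888069.0442
→ Helmert 7p (PV): X=-5630917.7618, Y=-792468.3570, Z=-2887893.9361
→ Helmert 7p (PV): X=-5630988.4983, Y=-792895.6016, Z=-2888505.0779
→ Helmert 7p (PV): X=-5631378.8045, Y=-792460.3646, Z=-2888078.4908

X=-5631378.8045 m, Y=-792460.3646 m, Z=-2888078.4908 m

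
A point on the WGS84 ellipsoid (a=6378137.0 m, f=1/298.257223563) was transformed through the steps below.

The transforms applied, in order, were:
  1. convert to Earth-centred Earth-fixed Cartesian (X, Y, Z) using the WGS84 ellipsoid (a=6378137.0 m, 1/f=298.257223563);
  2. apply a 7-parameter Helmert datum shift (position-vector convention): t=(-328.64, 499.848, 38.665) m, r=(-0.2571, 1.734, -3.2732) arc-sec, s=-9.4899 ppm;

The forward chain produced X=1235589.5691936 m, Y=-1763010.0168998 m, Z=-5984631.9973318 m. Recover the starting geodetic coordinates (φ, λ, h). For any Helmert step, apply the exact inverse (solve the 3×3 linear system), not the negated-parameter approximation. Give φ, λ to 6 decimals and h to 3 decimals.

φ=-70.331691°, λ=-54.974009°, h=1193.205 m

start: X=1235589.5692, Y=-1763010.0169, Z=-5984631.9973 m
→ Helmert⁻¹: X=1236008.2344, Y=-1763499.5268, Z=-5984719.2642
→ geod (Bowring, a=6378137.000): φ=-70.33169100°, λ=-54.97400900°, h=1193.2050 m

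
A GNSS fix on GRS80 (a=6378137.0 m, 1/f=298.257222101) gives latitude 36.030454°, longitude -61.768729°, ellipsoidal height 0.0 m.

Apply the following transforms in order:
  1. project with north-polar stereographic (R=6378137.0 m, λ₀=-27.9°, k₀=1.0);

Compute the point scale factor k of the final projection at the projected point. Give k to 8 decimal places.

1.25927521

start: φ=36.030454°, λ=-61.768729°, h=0.000 m
→ into stereo (λ₀=-27.9°): φ=36.03045400°, λ−λ₀=-33.86872900°
scale k = 1.25927521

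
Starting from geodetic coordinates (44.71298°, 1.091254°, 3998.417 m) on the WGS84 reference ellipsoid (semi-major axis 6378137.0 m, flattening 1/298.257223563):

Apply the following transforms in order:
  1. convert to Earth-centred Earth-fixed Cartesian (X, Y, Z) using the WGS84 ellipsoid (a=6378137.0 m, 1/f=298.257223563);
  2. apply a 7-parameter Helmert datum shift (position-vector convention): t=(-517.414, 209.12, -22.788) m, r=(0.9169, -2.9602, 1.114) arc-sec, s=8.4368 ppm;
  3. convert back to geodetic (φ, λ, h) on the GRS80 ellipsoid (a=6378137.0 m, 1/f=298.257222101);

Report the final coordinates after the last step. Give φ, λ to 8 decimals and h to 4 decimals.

start: φ=44.712980°, λ=1.091254°, h=3998.417 m
→ ECEF (a=6378137.000, f=1/298.257223563): X=4542105.8279, Y=86519.2972, Z=4467551.0752
→ Helmert 7p (PV): X=4541562.1511, Y=86733.8188, Z=4467631.5500
→ geod (Bowring, a=6378137.000): φ=44.71690793°, λ=1.09409000°, h=3671.6693 m

φ=44.71690793°, λ=1.09409000°, h=3671.6693 m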